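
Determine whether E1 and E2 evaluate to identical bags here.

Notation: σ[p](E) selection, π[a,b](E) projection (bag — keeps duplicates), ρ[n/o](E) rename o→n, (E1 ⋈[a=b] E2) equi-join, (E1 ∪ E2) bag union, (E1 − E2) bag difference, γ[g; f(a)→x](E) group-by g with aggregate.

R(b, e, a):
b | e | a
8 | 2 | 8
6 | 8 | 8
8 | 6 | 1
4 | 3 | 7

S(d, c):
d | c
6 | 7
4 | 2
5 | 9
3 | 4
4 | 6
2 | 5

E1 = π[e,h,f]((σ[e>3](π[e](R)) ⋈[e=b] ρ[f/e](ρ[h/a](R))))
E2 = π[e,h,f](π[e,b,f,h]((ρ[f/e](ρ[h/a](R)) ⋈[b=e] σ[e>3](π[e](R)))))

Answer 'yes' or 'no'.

E1 per-node cardinality:
  R → 4
  π[e](R) → 4
  σ[e>3](π[e](R)) → 2
  R → 4
  ρ[h/a](R) → 4
  ρ[f/e](ρ[h/a](R)) → 4
  (σ[e>3](π[e](R)) ⋈[e=b] ρ[f/e](ρ[h/a](R))) → 3
  π[e,h,f]((σ[e>3](π[e](R)) ⋈[e=b] ρ[f/e](ρ[h/a](R)))) → 3
E2 per-node cardinality:
  R → 4
  ρ[h/a](R) → 4
  ρ[f/e](ρ[h/a](R)) → 4
  R → 4
  π[e](R) → 4
  σ[e>3](π[e](R)) → 2
  (ρ[f/e](ρ[h/a](R)) ⋈[b=e] σ[e>3](π[e](R))) → 3
  π[e,b,f,h]((ρ[f/e](ρ[h/a](R)) ⋈[b=e] σ[e>3](π[e](R)))) → 3
  π[e,h,f](π[e,b,f,h]((ρ[f/e](ρ[h/a](R)) ⋈[b=e] σ[e>3](π[e](R))))) → 3

E1 and E2 produce the same multiset:
e | h | f
6 | 8 | 8
8 | 1 | 6
8 | 8 | 2

yes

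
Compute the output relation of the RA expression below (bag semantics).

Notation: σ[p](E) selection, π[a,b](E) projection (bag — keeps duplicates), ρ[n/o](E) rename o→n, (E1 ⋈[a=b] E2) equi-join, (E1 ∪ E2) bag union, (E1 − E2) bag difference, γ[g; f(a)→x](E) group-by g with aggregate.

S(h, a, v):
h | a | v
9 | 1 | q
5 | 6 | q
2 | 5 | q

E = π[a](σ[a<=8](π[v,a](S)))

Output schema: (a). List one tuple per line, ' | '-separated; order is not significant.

Subexpression sizes:
  S → 3
  π[v,a](S) → 3
  σ[a<=8](π[v,a](S)) → 3
  π[a](σ[a<=8](π[v,a](S))) → 3

== RESULT ==
a
1
5
6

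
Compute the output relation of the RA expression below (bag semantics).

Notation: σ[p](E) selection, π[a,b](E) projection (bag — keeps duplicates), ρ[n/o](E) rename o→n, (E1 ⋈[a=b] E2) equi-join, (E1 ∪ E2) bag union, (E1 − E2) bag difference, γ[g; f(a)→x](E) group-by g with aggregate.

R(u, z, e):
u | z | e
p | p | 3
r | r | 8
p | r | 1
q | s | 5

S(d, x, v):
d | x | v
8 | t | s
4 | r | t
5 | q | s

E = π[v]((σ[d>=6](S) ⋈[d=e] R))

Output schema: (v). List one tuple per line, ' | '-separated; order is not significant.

Per-node cardinality:
  S → 3
  σ[d>=6](S) → 1
  R → 4
  (σ[d>=6](S) ⋈[d=e] R) → 1
  π[v]((σ[d>=6](S) ⋈[d=e] R)) → 1

== RESULT ==
v
s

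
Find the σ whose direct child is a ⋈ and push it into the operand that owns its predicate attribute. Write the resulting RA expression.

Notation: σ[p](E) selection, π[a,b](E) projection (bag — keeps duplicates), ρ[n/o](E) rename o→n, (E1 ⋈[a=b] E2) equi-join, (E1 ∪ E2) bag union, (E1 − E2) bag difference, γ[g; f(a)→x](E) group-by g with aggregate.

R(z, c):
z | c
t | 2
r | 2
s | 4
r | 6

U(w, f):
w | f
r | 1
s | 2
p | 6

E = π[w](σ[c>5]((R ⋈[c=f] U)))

σ filters on c, owned by the left side.
E' = π[w]((σ[c>5](R) ⋈[c=f] U))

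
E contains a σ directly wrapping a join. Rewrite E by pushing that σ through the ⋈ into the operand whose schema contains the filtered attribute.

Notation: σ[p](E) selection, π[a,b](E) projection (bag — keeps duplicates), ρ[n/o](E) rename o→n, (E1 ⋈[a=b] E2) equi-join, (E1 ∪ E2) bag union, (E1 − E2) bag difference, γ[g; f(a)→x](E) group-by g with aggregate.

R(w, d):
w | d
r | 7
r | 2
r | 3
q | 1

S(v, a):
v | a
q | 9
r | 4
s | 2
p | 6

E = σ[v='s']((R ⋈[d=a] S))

σ filters on v, owned by the right side.
E' = (R ⋈[d=a] σ[v='s'](S))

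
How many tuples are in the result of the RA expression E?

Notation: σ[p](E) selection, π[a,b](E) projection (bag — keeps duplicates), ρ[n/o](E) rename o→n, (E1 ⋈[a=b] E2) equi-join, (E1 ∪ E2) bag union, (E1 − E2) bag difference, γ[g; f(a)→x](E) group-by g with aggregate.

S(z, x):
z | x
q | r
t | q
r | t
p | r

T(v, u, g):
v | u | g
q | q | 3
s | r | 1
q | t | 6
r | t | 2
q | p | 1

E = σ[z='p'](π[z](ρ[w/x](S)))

Subexpression sizes:
  S → 4
  ρ[w/x](S) → 4
  π[z](ρ[w/x](S)) → 4
  σ[z='p'](π[z](ρ[w/x](S))) → 1

|E| = 1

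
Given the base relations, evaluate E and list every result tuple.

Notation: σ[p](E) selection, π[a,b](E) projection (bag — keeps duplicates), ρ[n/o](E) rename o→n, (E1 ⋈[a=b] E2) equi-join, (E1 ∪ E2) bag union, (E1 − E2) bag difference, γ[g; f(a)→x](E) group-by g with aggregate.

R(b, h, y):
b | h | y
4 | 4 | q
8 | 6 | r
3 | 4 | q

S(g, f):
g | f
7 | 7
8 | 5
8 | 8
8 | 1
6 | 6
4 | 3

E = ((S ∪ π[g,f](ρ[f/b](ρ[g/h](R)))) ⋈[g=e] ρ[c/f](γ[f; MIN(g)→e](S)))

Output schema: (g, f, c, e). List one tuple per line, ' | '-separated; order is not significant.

Row counts bottom-up:
  S → 6
  R → 3
  ρ[g/h](R) → 3
  ρ[f/b](ρ[g/h](R)) → 3
  π[g,f](ρ[f/b](ρ[g/h](R))) → 3
  (S ∪ π[g,f](ρ[f/b](ρ[g/h](R)))) → 9
  S → 6
  γ[f; MIN(g)→e](S) → 6
  ρ[c/f](γ[f; MIN(g)→e](S)) → 6
  ((S ∪ π[g,f](ρ[f/b](ρ[g/h](R)))) ⋈[g=e] ρ[c/f](γ[f; MIN(g)→e](S))) → 15

== RESULT ==
g | f | c | e
4 | 3 | 3 | 4
4 | 3 | 3 | 4
4 | 4 | 3 | 4
6 | 6 | 6 | 6
6 | 8 | 6 | 6
7 | 7 | 7 | 7
8 | 1 | 1 | 8
8 | 1 | 5 | 8
8 | 1 | 8 | 8
8 | 5 | 1 | 8
8 | 5 | 5 | 8
8 | 5 | 8 | 8
8 | 8 | 1 | 8
8 | 8 | 5 | 8
8 | 8 | 8 | 8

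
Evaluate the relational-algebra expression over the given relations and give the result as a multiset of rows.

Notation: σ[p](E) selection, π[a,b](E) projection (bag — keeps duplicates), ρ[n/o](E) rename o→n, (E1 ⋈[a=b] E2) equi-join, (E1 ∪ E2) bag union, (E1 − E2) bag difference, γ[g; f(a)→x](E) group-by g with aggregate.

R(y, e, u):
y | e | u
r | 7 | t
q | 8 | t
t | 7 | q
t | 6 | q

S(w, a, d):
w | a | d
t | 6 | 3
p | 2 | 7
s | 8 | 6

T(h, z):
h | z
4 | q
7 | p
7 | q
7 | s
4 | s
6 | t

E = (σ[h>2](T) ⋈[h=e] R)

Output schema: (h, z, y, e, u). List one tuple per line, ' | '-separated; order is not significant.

Subexpression sizes:
  T → 6
  σ[h>2](T) → 6
  R → 4
  (σ[h>2](T) ⋈[h=e] R) → 7

== RESULT ==
h | z | y | e | u
6 | t | t | 6 | q
7 | p | r | 7 | t
7 | p | t | 7 | q
7 | q | r | 7 | t
7 | q | t | 7 | q
7 | s | r | 7 | t
7 | s | t | 7 | q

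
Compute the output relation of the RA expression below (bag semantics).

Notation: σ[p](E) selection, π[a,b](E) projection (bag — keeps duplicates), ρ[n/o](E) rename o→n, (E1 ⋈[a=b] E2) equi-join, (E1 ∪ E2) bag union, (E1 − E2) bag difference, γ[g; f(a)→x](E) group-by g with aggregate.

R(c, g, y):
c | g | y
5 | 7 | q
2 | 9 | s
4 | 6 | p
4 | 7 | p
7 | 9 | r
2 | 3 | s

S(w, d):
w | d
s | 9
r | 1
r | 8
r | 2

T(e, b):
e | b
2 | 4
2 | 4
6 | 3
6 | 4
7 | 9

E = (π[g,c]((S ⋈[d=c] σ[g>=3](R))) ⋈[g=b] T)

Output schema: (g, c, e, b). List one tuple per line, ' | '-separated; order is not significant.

Stepwise |·|:
  S → 4
  R → 6
  σ[g>=3](R) → 6
  (S ⋈[d=c] σ[g>=3](R)) → 2
  π[g,c]((S ⋈[d=c] σ[g>=3](R))) → 2
  T → 5
  (π[g,c]((S ⋈[d=c] σ[g>=3](R))) ⋈[g=b] T) → 2

== RESULT ==
g | c | e | b
3 | 2 | 6 | 3
9 | 2 | 7 | 9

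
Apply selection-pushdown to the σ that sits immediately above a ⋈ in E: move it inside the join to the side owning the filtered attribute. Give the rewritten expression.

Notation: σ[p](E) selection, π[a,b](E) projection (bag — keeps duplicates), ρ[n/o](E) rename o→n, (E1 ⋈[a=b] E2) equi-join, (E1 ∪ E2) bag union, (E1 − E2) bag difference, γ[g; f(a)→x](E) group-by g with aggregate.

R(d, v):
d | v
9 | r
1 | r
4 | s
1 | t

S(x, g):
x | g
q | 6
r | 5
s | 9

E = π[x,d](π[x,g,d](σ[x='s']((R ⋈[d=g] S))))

σ filters on x, owned by the right side.
E' = π[x,d](π[x,g,d]((R ⋈[d=g] σ[x='s'](S))))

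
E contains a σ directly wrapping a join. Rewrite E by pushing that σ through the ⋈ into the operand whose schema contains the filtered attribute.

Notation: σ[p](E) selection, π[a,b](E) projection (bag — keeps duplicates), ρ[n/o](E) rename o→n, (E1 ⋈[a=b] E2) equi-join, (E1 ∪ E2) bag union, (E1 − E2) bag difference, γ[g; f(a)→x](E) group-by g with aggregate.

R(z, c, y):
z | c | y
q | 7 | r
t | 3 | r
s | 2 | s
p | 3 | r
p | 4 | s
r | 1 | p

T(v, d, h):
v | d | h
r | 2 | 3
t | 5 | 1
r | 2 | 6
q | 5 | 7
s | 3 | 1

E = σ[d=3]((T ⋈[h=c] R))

σ filters on d, owned by the left side.
E' = (σ[d=3](T) ⋈[h=c] R)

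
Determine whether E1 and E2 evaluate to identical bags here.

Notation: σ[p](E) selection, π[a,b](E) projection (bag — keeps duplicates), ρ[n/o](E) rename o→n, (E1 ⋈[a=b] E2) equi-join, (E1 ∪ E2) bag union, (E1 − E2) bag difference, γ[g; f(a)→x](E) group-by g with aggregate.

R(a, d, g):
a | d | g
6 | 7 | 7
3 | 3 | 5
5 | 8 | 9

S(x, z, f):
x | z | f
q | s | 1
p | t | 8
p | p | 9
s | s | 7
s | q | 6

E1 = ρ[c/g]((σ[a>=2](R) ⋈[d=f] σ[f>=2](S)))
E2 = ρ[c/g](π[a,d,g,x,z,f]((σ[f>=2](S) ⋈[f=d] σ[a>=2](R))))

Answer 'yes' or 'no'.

E1 stepwise |·|:
  R → 3
  σ[a>=2](R) → 3
  S → 5
  σ[f>=2](S) → 4
  (σ[a>=2](R) ⋈[d=f] σ[f>=2](S)) → 2
  ρ[c/g]((σ[a>=2](R) ⋈[d=f] σ[f>=2](S))) → 2
E2 stepwise |·|:
  S → 5
  σ[f>=2](S) → 4
  R → 3
  σ[a>=2](R) → 3
  (σ[f>=2](S) ⋈[f=d] σ[a>=2](R)) → 2
  π[a,d,g,x,z,f]((σ[f>=2](S) ⋈[f=d] σ[a>=2](R))) → 2
  ρ[c/g](π[a,d,g,x,z,f]((σ[f>=2](S) ⋈[f=d] σ[a>=2](R)))) → 2

E1 and E2 produce the same multiset:
a | d | c | x | z | f
5 | 8 | 9 | p | t | 8
6 | 7 | 7 | s | s | 7

yes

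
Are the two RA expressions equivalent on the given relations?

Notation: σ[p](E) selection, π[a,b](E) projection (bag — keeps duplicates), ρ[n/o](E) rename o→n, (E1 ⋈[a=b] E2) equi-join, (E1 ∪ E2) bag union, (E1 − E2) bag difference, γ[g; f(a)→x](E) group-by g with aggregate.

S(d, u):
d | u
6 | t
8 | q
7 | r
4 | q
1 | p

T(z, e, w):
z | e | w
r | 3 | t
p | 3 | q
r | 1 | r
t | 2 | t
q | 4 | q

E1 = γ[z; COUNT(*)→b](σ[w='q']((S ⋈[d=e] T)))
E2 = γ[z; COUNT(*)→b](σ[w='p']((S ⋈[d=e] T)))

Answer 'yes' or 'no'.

E1 per-node cardinality:
  S → 5
  T → 5
  (S ⋈[d=e] T) → 2
  σ[w='q']((S ⋈[d=e] T)) → 1
  γ[z; COUNT(*)→b](σ[w='q']((S ⋈[d=e] T))) → 1
E2 per-node cardinality:
  S → 5
  T → 5
  (S ⋈[d=e] T) → 2
  σ[w='p']((S ⋈[d=e] T)) → 0
  γ[z; COUNT(*)→b](σ[w='p']((S ⋈[d=e] T))) → 0

E1 result:
z | b
q | 1
E2 result:
z | b
(0 rows)
Witness: ('q', 1) appears 1× in E1 but 0× in E2.

no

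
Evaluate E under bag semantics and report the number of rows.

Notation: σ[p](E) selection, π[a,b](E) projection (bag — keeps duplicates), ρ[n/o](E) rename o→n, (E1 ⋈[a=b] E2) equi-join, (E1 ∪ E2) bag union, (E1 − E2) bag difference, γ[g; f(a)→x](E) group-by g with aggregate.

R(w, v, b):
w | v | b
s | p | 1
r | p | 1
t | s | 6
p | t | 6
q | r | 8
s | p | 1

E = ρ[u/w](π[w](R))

Per-node cardinality:
  R → 6
  π[w](R) → 6
  ρ[u/w](π[w](R)) → 6

|E| = 6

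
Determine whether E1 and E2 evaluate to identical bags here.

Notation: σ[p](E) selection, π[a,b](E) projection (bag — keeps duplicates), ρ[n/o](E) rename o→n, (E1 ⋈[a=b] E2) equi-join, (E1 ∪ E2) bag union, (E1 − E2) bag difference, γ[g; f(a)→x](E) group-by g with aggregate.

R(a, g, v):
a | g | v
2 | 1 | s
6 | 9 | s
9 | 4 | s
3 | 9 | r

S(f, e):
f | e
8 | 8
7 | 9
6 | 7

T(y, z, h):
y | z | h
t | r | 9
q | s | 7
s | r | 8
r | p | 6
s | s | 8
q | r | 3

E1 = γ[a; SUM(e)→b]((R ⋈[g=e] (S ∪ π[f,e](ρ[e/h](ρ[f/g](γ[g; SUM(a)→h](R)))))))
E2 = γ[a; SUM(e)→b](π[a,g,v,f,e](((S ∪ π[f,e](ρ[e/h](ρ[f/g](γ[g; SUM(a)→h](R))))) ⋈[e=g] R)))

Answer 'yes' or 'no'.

E1 stepwise |·|:
  R → 4
  S → 3
  R → 4
  γ[g; SUM(a)→h](R) → 3
  ρ[f/g](γ[g; SUM(a)→h](R)) → 3
  ρ[e/h](ρ[f/g](γ[g; SUM(a)→h](R))) → 3
  π[f,e](ρ[e/h](ρ[f/g](γ[g; SUM(a)→h](R)))) → 3
  (S ∪ π[f,e](ρ[e/h](ρ[f/g](γ[g; SUM(a)→h](R))))) → 6
  (R ⋈[g=e] (S ∪ π[f,e](ρ[e/h](ρ[f/g](γ[g; SUM(a)→h](R)))))) → 6
  γ[a; SUM(e)→b]((R ⋈[g=e] (S ∪ π[f,e](ρ[e/h](ρ[f/g](γ[g; SUM(a)→h](R))))))) → 2
E2 stepwise |·|:
  S → 3
  R → 4
  γ[g; SUM(a)→h](R) → 3
  ρ[f/g](γ[g; SUM(a)→h](R)) → 3
  ρ[e/h](ρ[f/g](γ[g; SUM(a)→h](R))) → 3
  π[f,e](ρ[e/h](ρ[f/g](γ[g; SUM(a)→h](R)))) → 3
  (S ∪ π[f,e](ρ[e/h](ρ[f/g](γ[g; SUM(a)→h](R))))) → 6
  R → 4
  ((S ∪ π[f,e](ρ[e/h](ρ[f/g](γ[g; SUM(a)→h](R))))) ⋈[e=g] R) → 6
  π[a,g,v,f,e](((S ∪ π[f,e](ρ[e/h](ρ[f/g](γ[g; SUM(a)→h](R))))) ⋈[e=g] R)) → 6
  γ[a; SUM(e)→b](π[a,g,v,f,e](((S ∪ π[f,e](ρ[e/h](ρ[f/g](γ[g; SUM(a)→h](R))))) ⋈[e=g] R))) → 2

E1 and E2 produce the same multiset:
a | b
3 | 27
6 | 27

yes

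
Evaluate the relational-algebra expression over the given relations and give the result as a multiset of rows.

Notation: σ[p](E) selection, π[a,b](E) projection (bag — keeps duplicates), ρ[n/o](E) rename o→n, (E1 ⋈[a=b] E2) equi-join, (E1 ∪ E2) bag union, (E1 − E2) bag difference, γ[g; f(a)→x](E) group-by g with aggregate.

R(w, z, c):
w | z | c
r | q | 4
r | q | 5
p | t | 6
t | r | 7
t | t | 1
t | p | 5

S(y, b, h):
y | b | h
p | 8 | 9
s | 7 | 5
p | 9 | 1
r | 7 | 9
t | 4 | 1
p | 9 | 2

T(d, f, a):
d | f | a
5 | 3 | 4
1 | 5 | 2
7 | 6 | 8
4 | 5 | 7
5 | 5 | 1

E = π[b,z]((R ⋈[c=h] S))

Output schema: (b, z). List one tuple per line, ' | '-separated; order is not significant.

Stepwise |·|:
  R → 6
  S → 6
  (R ⋈[c=h] S) → 4
  π[b,z]((R ⋈[c=h] S)) → 4

== RESULT ==
b | z
4 | t
7 | p
7 | q
9 | t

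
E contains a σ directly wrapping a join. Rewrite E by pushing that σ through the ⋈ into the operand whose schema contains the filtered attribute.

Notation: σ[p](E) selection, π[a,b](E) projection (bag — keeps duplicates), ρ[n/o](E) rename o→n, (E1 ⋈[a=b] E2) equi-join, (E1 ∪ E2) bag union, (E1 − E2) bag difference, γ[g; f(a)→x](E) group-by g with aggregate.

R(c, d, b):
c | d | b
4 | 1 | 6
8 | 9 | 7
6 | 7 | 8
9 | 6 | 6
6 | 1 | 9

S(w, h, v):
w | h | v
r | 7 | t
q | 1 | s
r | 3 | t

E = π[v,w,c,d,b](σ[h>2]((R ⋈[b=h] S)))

σ filters on h, owned by the right side.
E' = π[v,w,c,d,b]((R ⋈[b=h] σ[h>2](S)))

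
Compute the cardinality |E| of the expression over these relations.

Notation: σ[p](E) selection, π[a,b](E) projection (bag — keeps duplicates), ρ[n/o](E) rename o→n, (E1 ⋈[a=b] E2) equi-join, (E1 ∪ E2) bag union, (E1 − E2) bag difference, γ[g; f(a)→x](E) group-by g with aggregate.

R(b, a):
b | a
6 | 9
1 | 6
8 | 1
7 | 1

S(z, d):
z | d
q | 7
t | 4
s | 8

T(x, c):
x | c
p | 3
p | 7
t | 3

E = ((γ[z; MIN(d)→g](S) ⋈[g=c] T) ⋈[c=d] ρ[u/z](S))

Stepwise |·|:
  S → 3
  γ[z; MIN(d)→g](S) → 3
  T → 3
  (γ[z; MIN(d)→g](S) ⋈[g=c] T) → 1
  S → 3
  ρ[u/z](S) → 3
  ((γ[z; MIN(d)→g](S) ⋈[g=c] T) ⋈[c=d] ρ[u/z](S)) → 1

|E| = 1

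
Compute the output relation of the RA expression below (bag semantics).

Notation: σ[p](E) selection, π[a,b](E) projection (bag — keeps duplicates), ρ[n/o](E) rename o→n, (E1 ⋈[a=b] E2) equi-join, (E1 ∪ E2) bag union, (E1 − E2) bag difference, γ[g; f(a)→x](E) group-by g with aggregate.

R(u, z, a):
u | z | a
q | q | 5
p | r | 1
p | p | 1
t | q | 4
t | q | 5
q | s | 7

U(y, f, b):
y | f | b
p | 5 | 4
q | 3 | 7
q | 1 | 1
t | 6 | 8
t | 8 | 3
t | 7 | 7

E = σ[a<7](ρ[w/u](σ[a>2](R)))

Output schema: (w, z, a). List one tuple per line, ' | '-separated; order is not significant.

Subexpression sizes:
  R → 6
  σ[a>2](R) → 4
  ρ[w/u](σ[a>2](R)) → 4
  σ[a<7](ρ[w/u](σ[a>2](R))) → 3

== RESULT ==
w | z | a
q | q | 5
t | q | 4
t | q | 5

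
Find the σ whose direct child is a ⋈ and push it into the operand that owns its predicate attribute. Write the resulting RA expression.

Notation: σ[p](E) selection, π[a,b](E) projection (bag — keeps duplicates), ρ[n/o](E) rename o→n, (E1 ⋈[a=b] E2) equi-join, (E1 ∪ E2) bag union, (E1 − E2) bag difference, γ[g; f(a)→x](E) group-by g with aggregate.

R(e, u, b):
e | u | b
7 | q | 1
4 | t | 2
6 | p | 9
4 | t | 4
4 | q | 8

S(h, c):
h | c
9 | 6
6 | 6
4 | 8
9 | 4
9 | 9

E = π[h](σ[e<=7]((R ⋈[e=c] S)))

σ filters on e, owned by the left side.
E' = π[h]((σ[e<=7](R) ⋈[e=c] S))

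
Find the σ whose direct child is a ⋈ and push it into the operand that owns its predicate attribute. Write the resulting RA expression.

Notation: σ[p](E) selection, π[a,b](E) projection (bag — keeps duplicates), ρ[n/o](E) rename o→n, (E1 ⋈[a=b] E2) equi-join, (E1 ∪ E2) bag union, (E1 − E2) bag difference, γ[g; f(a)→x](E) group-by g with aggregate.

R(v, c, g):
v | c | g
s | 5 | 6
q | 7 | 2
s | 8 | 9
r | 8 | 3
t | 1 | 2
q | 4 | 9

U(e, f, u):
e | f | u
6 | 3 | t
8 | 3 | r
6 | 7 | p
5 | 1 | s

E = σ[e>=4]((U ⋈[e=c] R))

σ filters on e, owned by the left side.
E' = (σ[e>=4](U) ⋈[e=c] R)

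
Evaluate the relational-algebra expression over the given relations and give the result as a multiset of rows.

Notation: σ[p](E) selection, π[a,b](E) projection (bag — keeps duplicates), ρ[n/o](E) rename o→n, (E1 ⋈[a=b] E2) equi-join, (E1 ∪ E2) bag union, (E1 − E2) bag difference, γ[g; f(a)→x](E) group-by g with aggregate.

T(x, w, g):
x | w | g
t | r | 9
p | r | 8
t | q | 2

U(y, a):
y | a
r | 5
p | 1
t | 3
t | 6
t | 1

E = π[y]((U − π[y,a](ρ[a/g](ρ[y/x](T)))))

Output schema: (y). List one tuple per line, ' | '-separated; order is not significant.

Stepwise |·|:
  U → 5
  T → 3
  ρ[y/x](T) → 3
  ρ[a/g](ρ[y/x](T)) → 3
  π[y,a](ρ[a/g](ρ[y/x](T))) → 3
  (U − π[y,a](ρ[a/g](ρ[y/x](T)))) → 5
  π[y]((U − π[y,a](ρ[a/g](ρ[y/x](T))))) → 5

== RESULT ==
y
p
r
t
t
t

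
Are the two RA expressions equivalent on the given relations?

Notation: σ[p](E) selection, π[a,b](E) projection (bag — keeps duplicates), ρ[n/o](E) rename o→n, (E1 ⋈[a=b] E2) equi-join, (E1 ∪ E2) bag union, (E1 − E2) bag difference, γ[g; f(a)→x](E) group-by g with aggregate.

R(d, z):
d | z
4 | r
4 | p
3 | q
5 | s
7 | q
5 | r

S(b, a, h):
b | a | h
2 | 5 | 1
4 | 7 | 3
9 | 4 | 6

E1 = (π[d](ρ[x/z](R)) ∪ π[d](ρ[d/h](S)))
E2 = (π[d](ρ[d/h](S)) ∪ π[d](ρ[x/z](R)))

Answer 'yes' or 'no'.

E1 per-node cardinality:
  R → 6
  ρ[x/z](R) → 6
  π[d](ρ[x/z](R)) → 6
  S → 3
  ρ[d/h](S) → 3
  π[d](ρ[d/h](S)) → 3
  (π[d](ρ[x/z](R)) ∪ π[d](ρ[d/h](S))) → 9
E2 per-node cardinality:
  S → 3
  ρ[d/h](S) → 3
  π[d](ρ[d/h](S)) → 3
  R → 6
  ρ[x/z](R) → 6
  π[d](ρ[x/z](R)) → 6
  (π[d](ρ[d/h](S)) ∪ π[d](ρ[x/z](R))) → 9

E1 and E2 produce the same multiset:
d
1
3
3
4
4
5
5
6
7

yes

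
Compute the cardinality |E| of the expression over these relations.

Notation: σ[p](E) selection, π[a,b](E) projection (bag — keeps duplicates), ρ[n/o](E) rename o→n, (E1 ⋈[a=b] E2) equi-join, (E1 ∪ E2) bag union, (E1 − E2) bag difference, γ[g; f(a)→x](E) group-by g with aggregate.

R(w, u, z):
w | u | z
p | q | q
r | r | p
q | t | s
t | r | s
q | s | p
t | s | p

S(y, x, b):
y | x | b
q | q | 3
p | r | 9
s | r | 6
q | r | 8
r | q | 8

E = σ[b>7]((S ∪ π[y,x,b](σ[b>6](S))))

Subexpression sizes:
  S → 5
  S → 5
  σ[b>6](S) → 3
  π[y,x,b](σ[b>6](S)) → 3
  (S ∪ π[y,x,b](σ[b>6](S))) → 8
  σ[b>7]((S ∪ π[y,x,b](σ[b>6](S)))) → 6

|E| = 6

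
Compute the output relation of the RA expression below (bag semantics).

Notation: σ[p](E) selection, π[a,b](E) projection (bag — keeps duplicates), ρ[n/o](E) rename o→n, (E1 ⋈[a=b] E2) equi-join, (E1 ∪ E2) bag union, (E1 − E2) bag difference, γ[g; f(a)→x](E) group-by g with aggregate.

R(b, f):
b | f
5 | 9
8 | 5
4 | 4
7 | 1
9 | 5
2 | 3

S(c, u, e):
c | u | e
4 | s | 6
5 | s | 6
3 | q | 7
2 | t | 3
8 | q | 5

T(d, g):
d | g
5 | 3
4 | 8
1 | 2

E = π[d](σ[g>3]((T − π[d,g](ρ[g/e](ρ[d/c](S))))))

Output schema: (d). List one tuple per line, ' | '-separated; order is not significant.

Row counts bottom-up:
  T → 3
  S → 5
  ρ[d/c](S) → 5
  ρ[g/e](ρ[d/c](S)) → 5
  π[d,g](ρ[g/e](ρ[d/c](S))) → 5
  (T − π[d,g](ρ[g/e](ρ[d/c](S)))) → 3
  σ[g>3]((T − π[d,g](ρ[g/e](ρ[d/c](S))))) → 1
  π[d](σ[g>3]((T − π[d,g](ρ[g/e](ρ[d/c](S)))))) → 1

== RESULT ==
d
4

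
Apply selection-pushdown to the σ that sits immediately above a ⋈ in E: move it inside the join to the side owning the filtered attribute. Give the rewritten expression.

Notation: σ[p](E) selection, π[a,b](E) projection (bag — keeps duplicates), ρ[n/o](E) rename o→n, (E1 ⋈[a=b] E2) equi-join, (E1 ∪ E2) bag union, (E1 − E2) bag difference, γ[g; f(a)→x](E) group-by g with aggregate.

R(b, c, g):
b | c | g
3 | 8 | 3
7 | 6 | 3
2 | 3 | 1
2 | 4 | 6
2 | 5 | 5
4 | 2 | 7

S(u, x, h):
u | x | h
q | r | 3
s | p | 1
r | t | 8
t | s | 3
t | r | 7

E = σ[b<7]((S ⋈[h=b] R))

σ filters on b, owned by the right side.
E' = (S ⋈[h=b] σ[b<7](R))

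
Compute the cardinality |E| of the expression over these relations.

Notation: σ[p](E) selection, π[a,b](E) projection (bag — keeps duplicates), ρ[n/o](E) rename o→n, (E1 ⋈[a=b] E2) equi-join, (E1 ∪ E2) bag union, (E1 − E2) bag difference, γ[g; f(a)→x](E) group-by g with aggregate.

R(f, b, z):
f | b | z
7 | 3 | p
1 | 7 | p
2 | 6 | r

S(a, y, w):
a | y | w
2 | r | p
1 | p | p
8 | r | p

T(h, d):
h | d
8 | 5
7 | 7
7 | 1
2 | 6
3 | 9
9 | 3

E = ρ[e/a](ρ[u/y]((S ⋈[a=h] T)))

Row counts bottom-up:
  S → 3
  T → 6
  (S ⋈[a=h] T) → 2
  ρ[u/y]((S ⋈[a=h] T)) → 2
  ρ[e/a](ρ[u/y]((S ⋈[a=h] T))) → 2

|E| = 2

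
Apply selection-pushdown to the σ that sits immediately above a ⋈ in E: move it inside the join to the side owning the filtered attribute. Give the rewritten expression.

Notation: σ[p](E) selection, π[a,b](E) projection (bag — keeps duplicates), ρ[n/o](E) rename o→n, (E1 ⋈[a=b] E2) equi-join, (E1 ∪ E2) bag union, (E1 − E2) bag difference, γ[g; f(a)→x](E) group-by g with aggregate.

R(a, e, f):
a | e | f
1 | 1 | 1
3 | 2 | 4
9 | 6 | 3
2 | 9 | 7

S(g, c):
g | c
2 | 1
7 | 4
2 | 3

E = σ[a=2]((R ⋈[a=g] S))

σ filters on a, owned by the left side.
E' = (σ[a=2](R) ⋈[a=g] S)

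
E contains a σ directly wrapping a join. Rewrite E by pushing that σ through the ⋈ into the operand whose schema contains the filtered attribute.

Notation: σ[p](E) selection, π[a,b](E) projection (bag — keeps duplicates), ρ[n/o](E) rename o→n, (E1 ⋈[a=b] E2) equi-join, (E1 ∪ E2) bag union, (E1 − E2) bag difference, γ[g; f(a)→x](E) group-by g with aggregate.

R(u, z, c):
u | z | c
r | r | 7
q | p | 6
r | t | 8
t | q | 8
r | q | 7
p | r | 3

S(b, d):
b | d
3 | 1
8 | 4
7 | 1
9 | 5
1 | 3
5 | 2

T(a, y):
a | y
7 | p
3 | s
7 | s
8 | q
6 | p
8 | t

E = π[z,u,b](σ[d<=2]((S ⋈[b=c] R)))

σ filters on d, owned by the left side.
E' = π[z,u,b]((σ[d<=2](S) ⋈[b=c] R))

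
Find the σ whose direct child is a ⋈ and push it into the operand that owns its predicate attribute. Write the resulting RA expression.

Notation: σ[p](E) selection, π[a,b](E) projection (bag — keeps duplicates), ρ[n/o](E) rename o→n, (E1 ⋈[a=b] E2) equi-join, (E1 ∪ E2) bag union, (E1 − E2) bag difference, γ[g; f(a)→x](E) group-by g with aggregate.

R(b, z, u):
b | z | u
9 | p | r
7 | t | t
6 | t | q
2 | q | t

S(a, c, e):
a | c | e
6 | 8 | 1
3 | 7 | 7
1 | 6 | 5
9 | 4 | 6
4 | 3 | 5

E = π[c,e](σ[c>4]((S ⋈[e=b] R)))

σ filters on c, owned by the left side.
E' = π[c,e]((σ[c>4](S) ⋈[e=b] R))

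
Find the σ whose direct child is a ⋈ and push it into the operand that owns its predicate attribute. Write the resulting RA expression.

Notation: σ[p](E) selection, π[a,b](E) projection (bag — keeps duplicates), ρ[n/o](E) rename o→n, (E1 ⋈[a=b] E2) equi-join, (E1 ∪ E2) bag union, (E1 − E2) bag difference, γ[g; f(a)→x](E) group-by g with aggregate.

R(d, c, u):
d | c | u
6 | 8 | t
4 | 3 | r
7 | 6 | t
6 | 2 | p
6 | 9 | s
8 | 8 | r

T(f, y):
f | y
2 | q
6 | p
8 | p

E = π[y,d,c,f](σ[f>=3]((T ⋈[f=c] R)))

σ filters on f, owned by the left side.
E' = π[y,d,c,f]((σ[f>=3](T) ⋈[f=c] R))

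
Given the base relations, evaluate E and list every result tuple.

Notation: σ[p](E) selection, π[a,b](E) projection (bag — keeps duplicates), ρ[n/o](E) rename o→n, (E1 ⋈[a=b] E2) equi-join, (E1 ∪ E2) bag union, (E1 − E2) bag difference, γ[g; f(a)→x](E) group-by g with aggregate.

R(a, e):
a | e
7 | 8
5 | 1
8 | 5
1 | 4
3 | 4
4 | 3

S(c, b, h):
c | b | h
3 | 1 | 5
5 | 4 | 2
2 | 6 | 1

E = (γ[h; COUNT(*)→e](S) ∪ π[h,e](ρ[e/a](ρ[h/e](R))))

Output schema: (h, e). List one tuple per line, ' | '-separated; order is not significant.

Row counts bottom-up:
  S → 3
  γ[h; COUNT(*)→e](S) → 3
  R → 6
  ρ[h/e](R) → 6
  ρ[e/a](ρ[h/e](R)) → 6
  π[h,e](ρ[e/a](ρ[h/e](R))) → 6
  (γ[h; COUNT(*)→e](S) ∪ π[h,e](ρ[e/a](ρ[h/e](R)))) → 9

== RESULT ==
h | e
1 | 1
1 | 5
2 | 1
3 | 4
4 | 1
4 | 3
5 | 1
5 | 8
8 | 7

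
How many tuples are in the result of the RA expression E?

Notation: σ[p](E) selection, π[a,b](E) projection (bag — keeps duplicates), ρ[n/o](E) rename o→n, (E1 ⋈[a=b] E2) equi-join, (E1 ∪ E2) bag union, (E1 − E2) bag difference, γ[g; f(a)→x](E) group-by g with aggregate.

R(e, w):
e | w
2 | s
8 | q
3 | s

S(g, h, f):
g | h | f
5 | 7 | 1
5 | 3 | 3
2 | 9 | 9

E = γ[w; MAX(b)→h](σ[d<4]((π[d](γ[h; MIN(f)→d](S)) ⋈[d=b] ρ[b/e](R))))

Subexpression sizes:
  S → 3
  γ[h; MIN(f)→d](S) → 3
  π[d](γ[h; MIN(f)→d](S)) → 3
  R → 3
  ρ[b/e](R) → 3
  (π[d](γ[h; MIN(f)→d](S)) ⋈[d=b] ρ[b/e](R)) → 1
  σ[d<4]((π[d](γ[h; MIN(f)→d](S)) ⋈[d=b] ρ[b/e](R))) → 1
  γ[w; MAX(b)→h](σ[d<4]((π[d](γ[h; MIN(f)→d](S)) ⋈[d=b] ρ[b/e](R)))) → 1

|E| = 1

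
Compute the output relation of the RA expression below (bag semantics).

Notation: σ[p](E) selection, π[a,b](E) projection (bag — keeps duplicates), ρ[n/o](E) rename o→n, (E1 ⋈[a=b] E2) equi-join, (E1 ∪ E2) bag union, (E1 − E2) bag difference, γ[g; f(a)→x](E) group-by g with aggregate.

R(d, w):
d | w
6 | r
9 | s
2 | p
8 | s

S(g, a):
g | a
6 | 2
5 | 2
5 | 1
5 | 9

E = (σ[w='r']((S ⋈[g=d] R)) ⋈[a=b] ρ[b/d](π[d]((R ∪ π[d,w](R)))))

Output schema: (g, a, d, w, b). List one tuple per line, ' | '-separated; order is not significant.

Row counts bottom-up:
  S → 4
  R → 4
  (S ⋈[g=d] R) → 1
  σ[w='r']((S ⋈[g=d] R)) → 1
  R → 4
  R → 4
  π[d,w](R) → 4
  (R ∪ π[d,w](R)) → 8
  π[d]((R ∪ π[d,w](R))) → 8
  ρ[b/d](π[d]((R ∪ π[d,w](R)))) → 8
  (σ[w='r']((S ⋈[g=d] R)) ⋈[a=b] ρ[b/d](π[d]((R ∪ π[d,w](R))))) → 2

== RESULT ==
g | a | d | w | b
6 | 2 | 6 | r | 2
6 | 2 | 6 | r | 2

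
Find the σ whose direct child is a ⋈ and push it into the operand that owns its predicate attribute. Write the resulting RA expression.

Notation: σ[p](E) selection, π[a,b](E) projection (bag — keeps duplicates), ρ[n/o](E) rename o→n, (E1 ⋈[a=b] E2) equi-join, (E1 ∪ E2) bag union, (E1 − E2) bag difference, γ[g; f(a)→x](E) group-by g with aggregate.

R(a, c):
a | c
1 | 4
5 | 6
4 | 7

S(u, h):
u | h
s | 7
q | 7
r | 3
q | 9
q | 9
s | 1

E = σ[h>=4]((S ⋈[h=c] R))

σ filters on h, owned by the left side.
E' = (σ[h>=4](S) ⋈[h=c] R)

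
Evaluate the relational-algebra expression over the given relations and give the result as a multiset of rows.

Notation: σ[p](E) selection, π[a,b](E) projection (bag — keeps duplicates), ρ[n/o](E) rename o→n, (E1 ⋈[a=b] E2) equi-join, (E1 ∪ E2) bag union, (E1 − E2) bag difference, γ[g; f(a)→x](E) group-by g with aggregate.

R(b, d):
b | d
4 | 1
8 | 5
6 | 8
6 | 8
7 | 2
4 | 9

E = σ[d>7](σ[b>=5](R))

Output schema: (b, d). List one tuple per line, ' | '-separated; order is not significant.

Row counts bottom-up:
  R → 6
  σ[b>=5](R) → 4
  σ[d>7](σ[b>=5](R)) → 2

== RESULT ==
b | d
6 | 8
6 | 8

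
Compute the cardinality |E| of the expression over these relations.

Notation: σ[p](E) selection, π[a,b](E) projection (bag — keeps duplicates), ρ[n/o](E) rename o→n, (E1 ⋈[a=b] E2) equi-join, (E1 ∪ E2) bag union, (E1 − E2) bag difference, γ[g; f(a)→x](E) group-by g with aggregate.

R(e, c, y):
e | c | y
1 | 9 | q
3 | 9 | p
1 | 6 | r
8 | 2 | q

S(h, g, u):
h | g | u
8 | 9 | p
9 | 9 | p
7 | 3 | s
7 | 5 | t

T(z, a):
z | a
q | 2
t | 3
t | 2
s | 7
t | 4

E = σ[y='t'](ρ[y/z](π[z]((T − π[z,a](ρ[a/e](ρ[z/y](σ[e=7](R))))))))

Per-node cardinality:
  T → 5
  R → 4
  σ[e=7](R) → 0
  ρ[z/y](σ[e=7](R)) → 0
  ρ[a/e](ρ[z/y](σ[e=7](R))) → 0
  π[z,a](ρ[a/e](ρ[z/y](σ[e=7](R)))) → 0
  (T − π[z,a](ρ[a/e](ρ[z/y](σ[e=7](R))))) → 5
  π[z]((T − π[z,a](ρ[a/e](ρ[z/y](σ[e=7](R)))))) → 5
  ρ[y/z](π[z]((T − π[z,a](ρ[a/e](ρ[z/y](σ[e=7](R))))))) → 5
  σ[y='t'](ρ[y/z](π[z]((T − π[z,a](ρ[a/e](ρ[z/y](σ[e=7](R)))))))) → 3

|E| = 3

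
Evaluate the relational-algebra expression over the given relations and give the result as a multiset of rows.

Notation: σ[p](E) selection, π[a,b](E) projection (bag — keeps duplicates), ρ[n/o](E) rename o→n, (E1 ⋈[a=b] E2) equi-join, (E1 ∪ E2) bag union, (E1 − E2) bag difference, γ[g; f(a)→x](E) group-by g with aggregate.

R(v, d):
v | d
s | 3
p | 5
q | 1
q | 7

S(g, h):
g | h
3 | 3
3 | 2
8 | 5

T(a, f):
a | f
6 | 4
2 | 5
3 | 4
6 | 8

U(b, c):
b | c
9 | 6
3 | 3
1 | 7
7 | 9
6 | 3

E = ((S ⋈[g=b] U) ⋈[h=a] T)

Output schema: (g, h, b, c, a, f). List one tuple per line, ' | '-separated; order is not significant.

Subexpression sizes:
  S → 3
  U → 5
  (S ⋈[g=b] U) → 2
  T → 4
  ((S ⋈[g=b] U) ⋈[h=a] T) → 2

== RESULT ==
g | h | b | c | a | f
3 | 2 | 3 | 3 | 2 | 5
3 | 3 | 3 | 3 | 3 | 4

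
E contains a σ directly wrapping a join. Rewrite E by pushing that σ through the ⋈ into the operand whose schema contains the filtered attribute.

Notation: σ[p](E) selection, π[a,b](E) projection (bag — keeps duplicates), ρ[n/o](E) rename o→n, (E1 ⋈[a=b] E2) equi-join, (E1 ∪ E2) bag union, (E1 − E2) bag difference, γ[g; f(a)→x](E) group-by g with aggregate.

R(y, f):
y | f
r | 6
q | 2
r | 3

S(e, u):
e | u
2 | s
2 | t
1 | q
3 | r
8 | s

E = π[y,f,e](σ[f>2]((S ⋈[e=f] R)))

σ filters on f, owned by the right side.
E' = π[y,f,e]((S ⋈[e=f] σ[f>2](R)))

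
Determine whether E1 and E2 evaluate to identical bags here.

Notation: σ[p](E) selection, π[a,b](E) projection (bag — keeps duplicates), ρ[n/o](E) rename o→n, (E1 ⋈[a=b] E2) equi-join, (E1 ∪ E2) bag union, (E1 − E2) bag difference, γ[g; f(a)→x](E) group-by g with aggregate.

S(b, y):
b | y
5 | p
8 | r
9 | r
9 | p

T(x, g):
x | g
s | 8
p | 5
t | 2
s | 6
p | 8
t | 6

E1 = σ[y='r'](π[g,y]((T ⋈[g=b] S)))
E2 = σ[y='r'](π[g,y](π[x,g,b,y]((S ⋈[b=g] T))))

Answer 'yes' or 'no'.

E1 per-node cardinality:
  T → 6
  S → 4
  (T ⋈[g=b] S) → 3
  π[g,y]((T ⋈[g=b] S)) → 3
  σ[y='r'](π[g,y]((T ⋈[g=b] S))) → 2
E2 per-node cardinality:
  S → 4
  T → 6
  (S ⋈[b=g] T) → 3
  π[x,g,b,y]((S ⋈[b=g] T)) → 3
  π[g,y](π[x,g,b,y]((S ⋈[b=g] T))) → 3
  σ[y='r'](π[g,y](π[x,g,b,y]((S ⋈[b=g] T)))) → 2

E1 and E2 produce the same multiset:
g | y
8 | r
8 | r

yes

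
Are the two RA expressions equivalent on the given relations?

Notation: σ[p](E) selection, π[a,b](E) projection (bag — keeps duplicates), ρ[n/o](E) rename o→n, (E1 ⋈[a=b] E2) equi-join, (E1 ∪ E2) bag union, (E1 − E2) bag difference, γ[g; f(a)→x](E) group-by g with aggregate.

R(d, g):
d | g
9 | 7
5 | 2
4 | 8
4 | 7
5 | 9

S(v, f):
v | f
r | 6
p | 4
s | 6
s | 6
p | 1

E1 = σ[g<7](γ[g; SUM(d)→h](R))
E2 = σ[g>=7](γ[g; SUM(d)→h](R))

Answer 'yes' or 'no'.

E1 subexpression sizes:
  R → 5
  γ[g; SUM(d)→h](R) → 4
  σ[g<7](γ[g; SUM(d)→h](R)) → 1
E2 subexpression sizes:
  R → 5
  γ[g; SUM(d)→h](R) → 4
  σ[g>=7](γ[g; SUM(d)→h](R)) → 3

E1 result:
g | h
2 | 5
E2 result:
g | h
7 | 13
8 | 4
9 | 5
Witness: (9, 5) appears 0× in E1 but 1× in E2.

no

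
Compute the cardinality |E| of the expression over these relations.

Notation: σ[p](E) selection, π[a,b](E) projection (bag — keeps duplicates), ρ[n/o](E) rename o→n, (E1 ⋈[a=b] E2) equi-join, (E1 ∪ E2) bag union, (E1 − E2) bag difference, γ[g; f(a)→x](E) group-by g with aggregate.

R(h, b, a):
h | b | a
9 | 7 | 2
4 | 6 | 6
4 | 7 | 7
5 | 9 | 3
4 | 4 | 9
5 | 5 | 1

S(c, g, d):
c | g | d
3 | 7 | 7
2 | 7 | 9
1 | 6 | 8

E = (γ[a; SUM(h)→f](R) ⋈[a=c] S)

Subexpression sizes:
  R → 6
  γ[a; SUM(h)→f](R) → 6
  S → 3
  (γ[a; SUM(h)→f](R) ⋈[a=c] S) → 3

|E| = 3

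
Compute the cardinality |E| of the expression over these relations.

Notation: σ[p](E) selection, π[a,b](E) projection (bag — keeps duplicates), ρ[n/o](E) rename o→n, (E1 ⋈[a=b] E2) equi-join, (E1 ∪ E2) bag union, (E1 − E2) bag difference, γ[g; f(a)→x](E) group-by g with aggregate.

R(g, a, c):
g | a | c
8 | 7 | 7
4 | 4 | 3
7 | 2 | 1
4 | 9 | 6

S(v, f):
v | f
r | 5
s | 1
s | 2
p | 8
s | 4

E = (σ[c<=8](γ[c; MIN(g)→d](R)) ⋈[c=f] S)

Stepwise |·|:
  R → 4
  γ[c; MIN(g)→d](R) → 4
  σ[c<=8](γ[c; MIN(g)→d](R)) → 4
  S → 5
  (σ[c<=8](γ[c; MIN(g)→d](R)) ⋈[c=f] S) → 1

|E| = 1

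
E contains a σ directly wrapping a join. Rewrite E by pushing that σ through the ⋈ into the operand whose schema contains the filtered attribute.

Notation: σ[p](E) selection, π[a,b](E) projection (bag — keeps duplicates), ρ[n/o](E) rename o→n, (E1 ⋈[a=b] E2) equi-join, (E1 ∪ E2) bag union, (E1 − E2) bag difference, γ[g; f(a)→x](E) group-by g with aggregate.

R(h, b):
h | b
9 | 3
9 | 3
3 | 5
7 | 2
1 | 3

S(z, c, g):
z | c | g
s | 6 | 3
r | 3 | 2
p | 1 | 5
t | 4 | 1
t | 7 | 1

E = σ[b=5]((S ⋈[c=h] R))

σ filters on b, owned by the right side.
E' = (S ⋈[c=h] σ[b=5](R))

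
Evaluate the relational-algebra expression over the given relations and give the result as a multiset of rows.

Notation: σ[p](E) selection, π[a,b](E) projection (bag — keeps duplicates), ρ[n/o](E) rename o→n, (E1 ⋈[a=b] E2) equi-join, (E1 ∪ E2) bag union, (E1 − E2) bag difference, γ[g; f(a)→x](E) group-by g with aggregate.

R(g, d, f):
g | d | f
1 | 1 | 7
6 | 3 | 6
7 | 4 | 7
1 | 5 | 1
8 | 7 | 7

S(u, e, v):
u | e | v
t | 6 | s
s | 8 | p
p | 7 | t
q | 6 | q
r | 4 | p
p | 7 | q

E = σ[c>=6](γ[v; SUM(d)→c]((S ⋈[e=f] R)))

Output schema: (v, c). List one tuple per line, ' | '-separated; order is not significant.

Row counts bottom-up:
  S → 6
  R → 5
  (S ⋈[e=f] R) → 8
  γ[v; SUM(d)→c]((S ⋈[e=f] R)) → 3
  σ[c>=6](γ[v; SUM(d)→c]((S ⋈[e=f] R))) → 2

== RESULT ==
v | c
q | 15
t | 12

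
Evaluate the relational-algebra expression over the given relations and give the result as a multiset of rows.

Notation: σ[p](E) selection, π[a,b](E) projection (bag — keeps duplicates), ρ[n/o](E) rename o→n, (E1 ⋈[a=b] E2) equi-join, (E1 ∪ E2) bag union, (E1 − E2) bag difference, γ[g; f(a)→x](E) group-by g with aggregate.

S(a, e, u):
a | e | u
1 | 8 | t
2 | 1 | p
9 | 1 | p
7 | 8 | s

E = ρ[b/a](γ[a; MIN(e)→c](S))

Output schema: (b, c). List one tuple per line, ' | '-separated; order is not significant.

Stepwise |·|:
  S → 4
  γ[a; MIN(e)→c](S) → 4
  ρ[b/a](γ[a; MIN(e)→c](S)) → 4

== RESULT ==
b | c
1 | 8
2 | 1
7 | 8
9 | 1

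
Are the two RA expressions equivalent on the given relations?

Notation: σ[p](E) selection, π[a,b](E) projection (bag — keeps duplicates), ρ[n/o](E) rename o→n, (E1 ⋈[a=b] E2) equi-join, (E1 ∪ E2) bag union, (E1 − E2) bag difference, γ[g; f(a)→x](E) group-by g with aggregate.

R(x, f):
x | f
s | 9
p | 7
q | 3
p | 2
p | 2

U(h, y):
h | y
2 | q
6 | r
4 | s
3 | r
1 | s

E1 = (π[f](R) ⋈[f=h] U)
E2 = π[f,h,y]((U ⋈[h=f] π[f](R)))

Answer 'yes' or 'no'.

E1 subexpression sizes:
  R → 5
  π[f](R) → 5
  U → 5
  (π[f](R) ⋈[f=h] U) → 3
E2 subexpression sizes:
  U → 5
  R → 5
  π[f](R) → 5
  (U ⋈[h=f] π[f](R)) → 3
  π[f,h,y]((U ⋈[h=f] π[f](R))) → 3

E1 and E2 produce the same multiset:
f | h | y
2 | 2 | q
2 | 2 | q
3 | 3 | r

yes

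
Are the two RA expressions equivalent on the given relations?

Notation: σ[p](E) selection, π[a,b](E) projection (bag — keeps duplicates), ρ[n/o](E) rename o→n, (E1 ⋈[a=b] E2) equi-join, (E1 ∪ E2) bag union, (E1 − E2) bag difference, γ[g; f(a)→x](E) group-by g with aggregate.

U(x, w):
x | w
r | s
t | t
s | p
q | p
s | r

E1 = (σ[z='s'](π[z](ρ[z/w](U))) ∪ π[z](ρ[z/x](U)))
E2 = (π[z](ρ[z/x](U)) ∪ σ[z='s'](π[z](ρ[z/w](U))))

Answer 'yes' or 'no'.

E1 subexpression sizes:
  U → 5
  ρ[z/w](U) → 5
  π[z](ρ[z/w](U)) → 5
  σ[z='s'](π[z](ρ[z/w](U))) → 1
  U → 5
  ρ[z/x](U) → 5
  π[z](ρ[z/x](U)) → 5
  (σ[z='s'](π[z](ρ[z/w](U))) ∪ π[z](ρ[z/x](U))) → 6
E2 subexpression sizes:
  U → 5
  ρ[z/x](U) → 5
  π[z](ρ[z/x](U)) → 5
  U → 5
  ρ[z/w](U) → 5
  π[z](ρ[z/w](U)) → 5
  σ[z='s'](π[z](ρ[z/w](U))) → 1
  (π[z](ρ[z/x](U)) ∪ σ[z='s'](π[z](ρ[z/w](U)))) → 6

E1 and E2 produce the same multiset:
z
q
r
s
s
s
t

yes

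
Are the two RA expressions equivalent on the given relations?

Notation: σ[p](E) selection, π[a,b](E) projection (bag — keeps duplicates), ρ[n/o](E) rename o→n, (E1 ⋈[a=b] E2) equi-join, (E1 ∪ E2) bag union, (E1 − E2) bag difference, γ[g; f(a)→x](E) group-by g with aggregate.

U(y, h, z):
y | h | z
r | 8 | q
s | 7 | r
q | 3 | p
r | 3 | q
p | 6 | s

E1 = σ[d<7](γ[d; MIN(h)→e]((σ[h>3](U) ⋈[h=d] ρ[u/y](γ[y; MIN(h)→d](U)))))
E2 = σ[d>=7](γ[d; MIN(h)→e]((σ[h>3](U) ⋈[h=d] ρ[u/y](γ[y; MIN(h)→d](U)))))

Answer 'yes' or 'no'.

E1 stepwise |·|:
  U → 5
  σ[h>3](U) → 3
  U → 5
  γ[y; MIN(h)→d](U) → 4
  ρ[u/y](γ[y; MIN(h)→d](U)) → 4
  (σ[h>3](U) ⋈[h=d] ρ[u/y](γ[y; MIN(h)→d](U))) → 2
  γ[d; MIN(h)→e]((σ[h>3](U) ⋈[h=d] ρ[u/y](γ[y; MIN(h)→d](U)))) → 2
  σ[d<7](γ[d; MIN(h)→e]((σ[h>3](U) ⋈[h=d] ρ[u/y](γ[y; MIN(h)→d](U))))) → 1
E2 stepwise |·|:
  U → 5
  σ[h>3](U) → 3
  U → 5
  γ[y; MIN(h)→d](U) → 4
  ρ[u/y](γ[y; MIN(h)→d](U)) → 4
  (σ[h>3](U) ⋈[h=d] ρ[u/y](γ[y; MIN(h)→d](U))) → 2
  γ[d; MIN(h)→e]((σ[h>3](U) ⋈[h=d] ρ[u/y](γ[y; MIN(h)→d](U)))) → 2
  σ[d>=7](γ[d; MIN(h)→e]((σ[h>3](U) ⋈[h=d] ρ[u/y](γ[y; MIN(h)→d](U))))) → 1

E1 result:
d | e
6 | 6
E2 result:
d | e
7 | 7
Witness: (6, 6) appears 1× in E1 but 0× in E2.

no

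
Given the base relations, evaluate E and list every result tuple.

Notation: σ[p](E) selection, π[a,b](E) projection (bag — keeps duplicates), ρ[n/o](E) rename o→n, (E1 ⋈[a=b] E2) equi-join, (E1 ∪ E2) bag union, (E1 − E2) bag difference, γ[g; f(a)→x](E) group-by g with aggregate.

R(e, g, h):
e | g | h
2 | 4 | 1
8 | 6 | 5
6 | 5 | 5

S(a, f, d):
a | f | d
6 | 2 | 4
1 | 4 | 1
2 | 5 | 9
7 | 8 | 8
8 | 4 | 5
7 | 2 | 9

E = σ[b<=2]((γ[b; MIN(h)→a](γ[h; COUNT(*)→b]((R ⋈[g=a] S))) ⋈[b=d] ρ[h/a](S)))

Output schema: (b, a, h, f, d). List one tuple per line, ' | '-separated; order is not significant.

Stepwise |·|:
  R → 3
  S → 6
  (R ⋈[g=a] S) → 1
  γ[h; COUNT(*)→b]((R ⋈[g=a] S)) → 1
  γ[b; MIN(h)→a](γ[h; COUNT(*)→b]((R ⋈[g=a] S))) → 1
  S → 6
  ρ[h/a](S) → 6
  (γ[b; MIN(h)→a](γ[h; COUNT(*)→b]((R ⋈[g=a] S))) ⋈[b=d] ρ[h/a](S)) → 1
  σ[b<=2]((γ[b; MIN(h)→a](γ[h; COUNT(*)→b]((R ⋈[g=a] S))) ⋈[b=d] ρ[h/a](S))) → 1

== RESULT ==
b | a | h | f | d
1 | 5 | 1 | 4 | 1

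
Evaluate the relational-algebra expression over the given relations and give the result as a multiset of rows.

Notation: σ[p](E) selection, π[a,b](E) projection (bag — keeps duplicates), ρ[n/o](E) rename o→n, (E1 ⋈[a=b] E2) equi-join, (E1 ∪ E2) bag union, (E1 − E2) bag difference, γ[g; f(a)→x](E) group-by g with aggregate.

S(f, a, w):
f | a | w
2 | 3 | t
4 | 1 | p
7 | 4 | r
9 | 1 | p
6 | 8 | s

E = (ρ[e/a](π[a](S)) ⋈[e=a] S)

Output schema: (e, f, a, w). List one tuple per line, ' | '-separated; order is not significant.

Per-node cardinality:
  S → 5
  π[a](S) → 5
  ρ[e/a](π[a](S)) → 5
  S → 5
  (ρ[e/a](π[a](S)) ⋈[e=a] S) → 7

== RESULT ==
e | f | a | w
1 | 4 | 1 | p
1 | 4 | 1 | p
1 | 9 | 1 | p
1 | 9 | 1 | p
3 | 2 | 3 | t
4 | 7 | 4 | r
8 | 6 | 8 | s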